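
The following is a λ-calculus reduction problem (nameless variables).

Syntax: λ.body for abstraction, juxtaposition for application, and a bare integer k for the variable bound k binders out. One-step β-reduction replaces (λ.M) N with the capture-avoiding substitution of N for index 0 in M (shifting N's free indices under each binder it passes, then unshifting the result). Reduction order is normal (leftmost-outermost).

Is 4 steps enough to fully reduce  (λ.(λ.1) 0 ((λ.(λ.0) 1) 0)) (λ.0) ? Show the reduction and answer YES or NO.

  start: (λ.(λ.1) 0 ((λ.(λ.0) 1) 0)) (λ.0)
  [1] (λ.λ.0) (λ.0) ((λ.(λ.0) (λ.0)) (λ.0))
  [2] (λ.0) ((λ.(λ.0) (λ.0)) (λ.0))
  [3] (λ.(λ.0) (λ.0)) (λ.0)
  [4] (λ.0) (λ.0)

Answer: NO — after 4 steps the term is (λ.0) (λ.0), not yet normal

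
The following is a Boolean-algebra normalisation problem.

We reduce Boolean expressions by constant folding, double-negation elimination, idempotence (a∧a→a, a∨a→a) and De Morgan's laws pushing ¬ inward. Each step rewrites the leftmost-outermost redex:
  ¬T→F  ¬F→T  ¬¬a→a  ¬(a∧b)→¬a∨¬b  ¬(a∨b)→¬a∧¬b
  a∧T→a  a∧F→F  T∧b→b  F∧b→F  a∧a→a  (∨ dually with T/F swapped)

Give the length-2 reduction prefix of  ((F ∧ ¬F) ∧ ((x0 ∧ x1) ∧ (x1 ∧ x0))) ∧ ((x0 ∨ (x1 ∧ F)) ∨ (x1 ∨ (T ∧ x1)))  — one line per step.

  start: ((F ∧ ¬F) ∧ ((x0 ∧ x1) ∧ (x1 ∧ x0))) ∧ ((x0 ∨ (x1 ∧ F)) ∨ (x1 ∨ (T ∧ x1)))
  →1  (F ∧ ((x0 ∧ x1) ∧ (x1 ∧ x0))) ∧ ((x0 ∨ (x1 ∧ F)) ∨ (x1 ∨ (T ∧ x1)))
  →2  F ∧ ((x0 ∨ (x1 ∧ F)) ∨ (x1 ∨ (T ∧ x1)))

Answer: after 2 steps: F ∧ ((x0 ∨ (x1 ∧ F)) ∨ (x1 ∨ (T ∧ x1)))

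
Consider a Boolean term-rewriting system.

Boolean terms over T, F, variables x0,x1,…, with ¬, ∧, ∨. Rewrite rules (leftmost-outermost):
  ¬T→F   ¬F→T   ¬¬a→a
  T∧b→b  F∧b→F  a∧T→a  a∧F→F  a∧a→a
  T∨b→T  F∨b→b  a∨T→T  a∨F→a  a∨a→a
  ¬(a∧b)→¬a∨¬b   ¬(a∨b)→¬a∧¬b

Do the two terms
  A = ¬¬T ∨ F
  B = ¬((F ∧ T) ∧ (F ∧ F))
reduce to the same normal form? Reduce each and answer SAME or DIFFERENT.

Term A:
  start: ¬¬T ∨ F
  →1  ¬¬T
  →2  T

Term B:
  start: ¬((F ∧ T) ∧ (F ∧ F))
  →1  ¬(F ∧ T) ∨ ¬(F ∧ F)
  →2  (¬F ∨ ¬T) ∨ ¬(F ∧ F)
  →3  (T ∨ ¬T) ∨ ¬(F ∧ F)
  →4  T ∨ ¬(F ∧ F)
  →5  T

Answer: SAME — A ⇓ T, B ⇓ T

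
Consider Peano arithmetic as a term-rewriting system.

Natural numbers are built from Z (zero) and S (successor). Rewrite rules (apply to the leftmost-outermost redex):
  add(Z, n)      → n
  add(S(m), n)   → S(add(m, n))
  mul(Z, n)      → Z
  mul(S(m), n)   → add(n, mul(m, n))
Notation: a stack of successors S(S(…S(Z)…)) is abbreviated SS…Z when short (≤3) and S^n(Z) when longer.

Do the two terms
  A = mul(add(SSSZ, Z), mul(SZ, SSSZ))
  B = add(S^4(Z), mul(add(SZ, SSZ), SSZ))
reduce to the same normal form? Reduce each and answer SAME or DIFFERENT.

Term A:
  start: mul(add(SSSZ, Z), mul(SZ, SSSZ))
  step 1: mul(S(add(SSZ, Z)), mul(SZ, SSSZ))
  step 2: add(mul(SZ, SSSZ), mul(add(SSZ, Z), mul(SZ, SSSZ)))
  step 3: add(add(SSSZ, mul(Z, SSSZ)), mul(add(SSZ, Z), mul(SZ, SSSZ)))
  step 4: add(S(add(SSZ, mul(Z, SSSZ))), mul(add(SSZ, Z), mul(SZ, SSSZ)))
  step 5: S(add(add(SSZ, mul(Z, SSSZ)), mul(add(SSZ, Z), mul(SZ, SSSZ))))
  step 6: S(add(S(add(SZ, mul(Z, SSSZ))), mul(add(SSZ, Z), mul(SZ, SSSZ))))
  step 7: S(S(add(add(SZ, mul(Z, SSSZ)), mul(add(SSZ, Z), mul(SZ, SSSZ)))))
  step 8: S(S(add(S(add(Z, mul(Z, SSSZ))), mul(add(SSZ, Z), mul(SZ, SSSZ)))))
  step 9: S(S(S(add(add(Z, mul(Z, SSSZ)), mul(add(SSZ, Z), mul(SZ, SSSZ))))))
  step 10: S(S(S(add(mul(Z, SSSZ), mul(add(SSZ, Z), mul(SZ, SSSZ))))))
  step 11: S(S(S(add(Z, mul(add(SSZ, Z), mul(SZ, SSSZ))))))
  step 12: S(S(S(mul(add(SSZ, Z), mul(SZ, SSSZ)))))
  step 13: S(S(S(mul(S(add(SZ, Z)), mul(SZ, SSSZ)))))
  step 14: S(S(S(add(mul(SZ, SSSZ), mul(add(SZ, Z), mul(SZ, SSSZ))))))
  step 15: S(S(S(add(add(SSSZ, mul(Z, SSSZ)), mul(add(SZ, Z), mul(SZ, SSSZ))))))
  step 16: S(S(S(add(S(add(SSZ, mul(Z, SSSZ))), mul(add(SZ, Z), mul(SZ, SSSZ))))))
  step 17: S(S(S(S(add(add(SSZ, mul(Z, SSSZ)), mul(add(SZ, Z), mul(SZ, SSSZ)))))))
  step 18: S(S(S(S(add(S(add(SZ, mul(Z, SSSZ))), mul(add(SZ, Z), mul(SZ, SSSZ)))))))
  step 19: S(S(S(S(S(add(add(SZ, mul(Z, SSSZ)), mul(add(SZ, Z), mul(SZ, SSSZ))))))))
  step 20: S(S(S(S(S(add(S(add(Z, mul(Z, SSSZ))), mul(add(SZ, Z), mul(SZ, SSSZ))))))))
  step 21: S(S(S(S(S(S(add(add(Z, mul(Z, SSSZ)), mul(add(SZ, Z), mul(SZ, SSSZ)))))))))
  step 22: S(S(S(S(S(S(add(mul(Z, SSSZ), mul(add(SZ, Z), mul(SZ, SSSZ)))))))))
  step 23: S(S(S(S(S(S(add(Z, mul(add(SZ, Z), mul(SZ, SSSZ)))))))))
  step 24: S(S(S(S(S(S(mul(add(SZ, Z), mul(SZ, SSSZ))))))))
  step 25: S(S(S(S(S(S(mul(S(add(Z, Z)), mul(SZ, SSSZ))))))))
  step 26: S(S(S(S(S(S(add(mul(SZ, SSSZ), mul(add(Z, Z), mul(SZ, SSSZ)))))))))
  step 27: S(S(S(S(S(S(add(add(SSSZ, mul(Z, SSSZ)), mul(add(Z, Z), mul(SZ, SSSZ)))))))))
  step 28: S(S(S(S(S(S(add(S(add(SSZ, mul(Z, SSSZ))), mul(add(Z, Z), mul(SZ, SSSZ)))))))))
  step 29: S(S(S(S(S(S(S(add(add(SSZ, mul(Z, SSSZ)), mul(add(Z, Z), mul(SZ, SSSZ))))))))))
  step 30: S(S(S(S(S(S(S(add(S(add(SZ, mul(Z, SSSZ))), mul(add(Z, Z), mul(SZ, SSSZ))))))))))
  step 31: S(S(S(S(S(S(S(S(add(add(SZ, mul(Z, SSSZ)), mul(add(Z, Z), mul(SZ, SSSZ)))))))))))
  step 32: S(S(S(S(S(S(S(S(add(S(add(Z, mul(Z, SSSZ))), mul(add(Z, Z), mul(SZ, SSSZ)))))))))))
  step 33: S(S(S(S(S(S(S(S(S(add(add(Z, mul(Z, SSSZ)), mul(add(Z, Z), mul(SZ, SSSZ))))))))))))
  step 34: S(S(S(S(S(S(S(S(S(add(mul(Z, SSSZ), mul(add(Z, Z), mul(SZ, SSSZ))))))))))))
  step 35: S(S(S(S(S(S(S(S(S(add(Z, mul(add(Z, Z), mul(SZ, SSSZ))))))))))))
  step 36: S(S(S(S(S(S(S(S(S(mul(add(Z, Z), mul(SZ, SSSZ)))))))))))
  step 37: S(S(S(S(S(S(S(S(S(mul(Z, mul(SZ, SSSZ)))))))))))
  step 38: S^9(Z)

Term B:
  start: add(S^4(Z), mul(add(SZ, SSZ), SSZ))
  step 1: S(add(SSSZ, mul(add(SZ, SSZ), SSZ)))
  step 2: S(S(add(SSZ, mul(add(SZ, SSZ), SSZ))))
  step 3: S(S(S(add(SZ, mul(add(SZ, SSZ), SSZ)))))
  step 4: S(S(S(S(add(Z, mul(add(SZ, SSZ), SSZ))))))
  step 5: S(S(S(S(mul(add(SZ, SSZ), SSZ)))))
  step 6: S(S(S(S(mul(S(add(Z, SSZ)), SSZ)))))
  step 7: S(S(S(S(add(SSZ, mul(add(Z, SSZ), SSZ))))))
  step 8: S(S(S(S(S(add(SZ, mul(add(Z, SSZ), SSZ)))))))
  step 9: S(S(S(S(S(S(add(Z, mul(add(Z, SSZ), SSZ))))))))
  step 10: S(S(S(S(S(S(mul(add(Z, SSZ), SSZ)))))))
  step 11: S(S(S(S(S(S(mul(SSZ, SSZ)))))))
  step 12: S(S(S(S(S(S(add(SSZ, mul(SZ, SSZ))))))))
  step 13: S(S(S(S(S(S(S(add(SZ, mul(SZ, SSZ)))))))))
  step 14: S(S(S(S(S(S(S(S(add(Z, mul(SZ, SSZ))))))))))
  step 15: S(S(S(S(S(S(S(S(mul(SZ, SSZ)))))))))
  step 16: S(S(S(S(S(S(S(S(add(SSZ, mul(Z, SSZ))))))))))
  step 17: S(S(S(S(S(S(S(S(S(add(SZ, mul(Z, SSZ)))))))))))
  step 18: S(S(S(S(S(S(S(S(S(S(add(Z, mul(Z, SSZ))))))))))))
  step 19: S(S(S(S(S(S(S(S(S(S(mul(Z, SSZ)))))))))))
  step 20: S^10(Z)

Answer: DIFFERENT — A ⇓ S^9(Z), B ⇓ S^10(Z)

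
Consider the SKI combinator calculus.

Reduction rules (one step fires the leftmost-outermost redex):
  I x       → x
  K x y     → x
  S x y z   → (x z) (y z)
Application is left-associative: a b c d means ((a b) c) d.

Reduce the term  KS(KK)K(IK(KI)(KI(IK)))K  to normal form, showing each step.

  start: KS(KK)K(IK(KI)(KI(IK)))K
  →1  SK(IK(KI)(KI(IK)))K
  →2  KK(IK(KI)(KI(IK))K)
  →3  K

Answer: normal form = K  (in 3 steps)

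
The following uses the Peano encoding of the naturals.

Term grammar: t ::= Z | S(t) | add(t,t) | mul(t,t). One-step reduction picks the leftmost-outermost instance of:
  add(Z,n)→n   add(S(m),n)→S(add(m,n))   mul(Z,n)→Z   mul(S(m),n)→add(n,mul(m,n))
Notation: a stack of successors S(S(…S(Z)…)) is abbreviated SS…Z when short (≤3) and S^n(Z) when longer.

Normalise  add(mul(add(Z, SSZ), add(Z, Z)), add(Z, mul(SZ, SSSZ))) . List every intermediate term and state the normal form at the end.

  start: add(mul(add(Z, SSZ), add(Z, Z)), add(Z, mul(SZ, SSSZ)))
  step 1: add(mul(SSZ, add(Z, Z)), add(Z, mul(SZ, SSSZ)))
  step 2: add(add(add(Z, Z), mul(SZ, add(Z, Z))), add(Z, mul(SZ, SSSZ)))
  step 3: add(add(Z, mul(SZ, add(Z, Z))), add(Z, mul(SZ, SSSZ)))
  step 4: add(mul(SZ, add(Z, Z)), add(Z, mul(SZ, SSSZ)))
  step 5: add(add(add(Z, Z), mul(Z, add(Z, Z))), add(Z, mul(SZ, SSSZ)))
  step 6: add(add(Z, mul(Z, add(Z, Z))), add(Z, mul(SZ, SSSZ)))
  step 7: add(mul(Z, add(Z, Z)), add(Z, mul(SZ, SSSZ)))
  step 8: add(Z, add(Z, mul(SZ, SSSZ)))
  step 9: add(Z, mul(SZ, SSSZ))
  step 10: mul(SZ, SSSZ)
  step 11: add(SSSZ, mul(Z, SSSZ))
  step 12: S(add(SSZ, mul(Z, SSSZ)))
  step 13: S(S(add(SZ, mul(Z, SSSZ))))
  step 14: S(S(S(add(Z, mul(Z, SSSZ)))))
  step 15: S(S(S(mul(Z, SSSZ))))
  step 16: SSSZ

Answer: normal form = SSSZ  (in 16 steps)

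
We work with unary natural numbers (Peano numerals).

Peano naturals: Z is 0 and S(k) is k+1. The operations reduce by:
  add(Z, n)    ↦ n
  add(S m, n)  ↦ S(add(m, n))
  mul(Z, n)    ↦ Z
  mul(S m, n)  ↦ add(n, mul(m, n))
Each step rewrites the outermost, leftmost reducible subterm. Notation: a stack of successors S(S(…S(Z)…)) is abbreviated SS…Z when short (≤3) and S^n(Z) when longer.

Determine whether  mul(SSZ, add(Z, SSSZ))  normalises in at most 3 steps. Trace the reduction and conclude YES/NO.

  start: mul(SSZ, add(Z, SSSZ))
  →1  add(add(Z, SSSZ), mul(SZ, add(Z, SSSZ)))
  →2  add(SSSZ, mul(SZ, add(Z, SSSZ)))
  →3  S(add(SSZ, mul(SZ, add(Z, SSSZ))))

Answer: NO — after 3 steps the term is S(add(SSZ, mul(SZ, add(Z, SSSZ)))), not yet normal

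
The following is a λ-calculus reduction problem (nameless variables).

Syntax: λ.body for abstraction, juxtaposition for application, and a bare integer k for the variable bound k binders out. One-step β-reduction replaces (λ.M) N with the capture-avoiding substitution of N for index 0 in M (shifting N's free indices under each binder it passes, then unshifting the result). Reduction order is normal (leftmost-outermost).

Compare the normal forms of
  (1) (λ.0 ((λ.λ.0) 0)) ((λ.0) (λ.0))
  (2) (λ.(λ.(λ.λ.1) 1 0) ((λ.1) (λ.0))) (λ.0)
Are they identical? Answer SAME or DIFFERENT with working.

Answer: SAME — A ⇓ λ.0, B ⇓ λ.0

Reduction:
Term A:
  start: (λ.0 ((λ.λ.0) 0)) ((λ.0) (λ.0))
  [1] (λ.0) (λ.0) ((λ.λ.0) ((λ.0) (λ.0)))
  [2] (λ.0) ((λ.λ.0) ((λ.0) (λ.0)))
  [3] (λ.λ.0) ((λ.0) (λ.0))
  [4] λ.0

Term B:
  start: (λ.(λ.(λ.λ.1) 1 0) ((λ.1) (λ.0))) (λ.0)
  [1] (λ.(λ.λ.1) (λ.0) 0) ((λ.λ.0) (λ.0))
  [2] (λ.λ.1) (λ.0) ((λ.λ.0) (λ.0))
  [3] (λ.λ.0) ((λ.λ.0) (λ.0))
  [4] λ.0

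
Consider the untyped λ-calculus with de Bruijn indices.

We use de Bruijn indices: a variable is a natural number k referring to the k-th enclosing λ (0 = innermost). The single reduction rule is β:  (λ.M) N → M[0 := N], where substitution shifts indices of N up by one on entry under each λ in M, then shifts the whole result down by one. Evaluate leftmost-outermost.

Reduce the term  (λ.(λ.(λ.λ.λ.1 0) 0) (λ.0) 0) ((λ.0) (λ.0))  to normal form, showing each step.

  start: (λ.(λ.(λ.λ.λ.1 0) 0) (λ.0) 0) ((λ.0) (λ.0))
  [1] (λ.(λ.λ.λ.1 0) 0) (λ.0) ((λ.0) (λ.0))
  [2] (λ.λ.λ.1 0) (λ.0) ((λ.0) (λ.0))
  [3] (λ.λ.1 0) ((λ.0) (λ.0))
  [4] λ.(λ.0) (λ.0) 0
  [5] λ.(λ.0) 0
  [6] λ.0

Answer: normal form = λ.0  (in 6 steps)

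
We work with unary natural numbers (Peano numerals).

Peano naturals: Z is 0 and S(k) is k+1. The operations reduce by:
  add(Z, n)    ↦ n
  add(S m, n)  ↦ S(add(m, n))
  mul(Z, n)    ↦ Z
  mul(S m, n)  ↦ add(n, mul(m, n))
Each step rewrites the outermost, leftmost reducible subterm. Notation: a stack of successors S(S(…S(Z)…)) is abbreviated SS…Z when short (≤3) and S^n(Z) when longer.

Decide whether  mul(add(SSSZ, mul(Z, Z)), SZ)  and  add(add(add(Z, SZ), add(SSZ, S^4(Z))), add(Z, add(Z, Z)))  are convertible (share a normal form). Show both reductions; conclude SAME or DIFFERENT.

Term A:
  start: mul(add(SSSZ, mul(Z, Z)), SZ)
  [1] mul(S(add(SSZ, mul(Z, Z))), SZ)
  [2] add(SZ, mul(add(SSZ, mul(Z, Z)), SZ))
  [3] S(add(Z, mul(add(SSZ, mul(Z, Z)), SZ)))
  [4] S(mul(add(SSZ, mul(Z, Z)), SZ))
  [5] S(mul(S(add(SZ, mul(Z, Z))), SZ))
  [6] S(add(SZ, mul(add(SZ, mul(Z, Z)), SZ)))
  [7] S(S(add(Z, mul(add(SZ, mul(Z, Z)), SZ))))
  [8] S(S(mul(add(SZ, mul(Z, Z)), SZ)))
  [9] S(S(mul(S(add(Z, mul(Z, Z))), SZ)))
  [10] S(S(add(SZ, mul(add(Z, mul(Z, Z)), SZ))))
  [11] S(S(S(add(Z, mul(add(Z, mul(Z, Z)), SZ)))))
  [12] S(S(S(mul(add(Z, mul(Z, Z)), SZ))))
  [13] S(S(S(mul(mul(Z, Z), SZ))))
  [14] S(S(S(mul(Z, SZ))))
  [15] SSSZ

Term B:
  start: add(add(add(Z, SZ), add(SSZ, S^4(Z))), add(Z, add(Z, Z)))
  [1] add(add(SZ, add(SSZ, S^4(Z))), add(Z, add(Z, Z)))
  [2] add(S(add(Z, add(SSZ, S^4(Z)))), add(Z, add(Z, Z)))
  [3] S(add(add(Z, add(SSZ, S^4(Z))), add(Z, add(Z, Z))))
  [4] S(add(add(SSZ, S^4(Z)), add(Z, add(Z, Z))))
  [5] S(add(S(add(SZ, S^4(Z))), add(Z, add(Z, Z))))
  [6] S(S(add(add(SZ, S^4(Z)), add(Z, add(Z, Z)))))
  [7] S(S(add(S(add(Z, S^4(Z))), add(Z, add(Z, Z)))))
  [8] S(S(S(add(add(Z, S^4(Z)), add(Z, add(Z, Z))))))
  [9] S(S(S(add(S^4(Z), add(Z, add(Z, Z))))))
  [10] S(S(S(S(add(SSSZ, add(Z, add(Z, Z)))))))
  [11] S(S(S(S(S(add(SSZ, add(Z, add(Z, Z))))))))
  [12] S(S(S(S(S(S(add(SZ, add(Z, add(Z, Z)))))))))
  [13] S(S(S(S(S(S(S(add(Z, add(Z, add(Z, Z))))))))))
  [14] S(S(S(S(S(S(S(add(Z, add(Z, Z)))))))))
  [15] S(S(S(S(S(S(S(add(Z, Z))))))))
  [16] S^7(Z)

Answer: DIFFERENT — A ⇓ SSSZ, B ⇓ S^7(Z)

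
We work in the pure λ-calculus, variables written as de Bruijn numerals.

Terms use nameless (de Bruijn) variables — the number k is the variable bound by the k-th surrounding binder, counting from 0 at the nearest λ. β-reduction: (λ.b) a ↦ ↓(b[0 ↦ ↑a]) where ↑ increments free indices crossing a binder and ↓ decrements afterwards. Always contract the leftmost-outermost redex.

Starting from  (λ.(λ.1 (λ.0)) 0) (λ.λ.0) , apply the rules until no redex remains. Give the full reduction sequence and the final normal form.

Answer: normal form = λ.0  (in 3 steps)

Derivation:
  start: (λ.(λ.1 (λ.0)) 0) (λ.λ.0)
  [1] (λ.(λ.λ.0) (λ.0)) (λ.λ.0)
  [2] (λ.λ.0) (λ.0)
  [3] λ.0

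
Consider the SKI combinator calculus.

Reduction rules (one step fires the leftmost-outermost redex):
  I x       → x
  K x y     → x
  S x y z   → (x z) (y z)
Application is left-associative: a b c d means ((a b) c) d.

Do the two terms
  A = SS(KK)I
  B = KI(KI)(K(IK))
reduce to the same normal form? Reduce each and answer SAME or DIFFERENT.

Answer: DIFFERENT — A ⇓ SIK, B ⇓ KK

Derivation:
Term A:
  start: SS(KK)I
  →1  SI(KKI)
  →2  SIK

Term B:
  start: KI(KI)(K(IK))
  →1  I(K(IK))
  →2  K(IK)
  →3  KK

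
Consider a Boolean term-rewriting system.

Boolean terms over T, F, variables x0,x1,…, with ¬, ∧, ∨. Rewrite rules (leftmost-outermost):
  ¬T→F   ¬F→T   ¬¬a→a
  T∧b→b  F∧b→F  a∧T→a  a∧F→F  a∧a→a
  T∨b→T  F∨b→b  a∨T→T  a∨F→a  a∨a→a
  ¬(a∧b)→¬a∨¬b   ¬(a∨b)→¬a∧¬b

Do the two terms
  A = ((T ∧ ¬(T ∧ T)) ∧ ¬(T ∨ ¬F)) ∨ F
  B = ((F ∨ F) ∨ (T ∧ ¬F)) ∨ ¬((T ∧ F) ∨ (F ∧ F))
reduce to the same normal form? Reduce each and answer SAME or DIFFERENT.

Term A:
  start: ((T ∧ ¬(T ∧ T)) ∧ ¬(T ∨ ¬F)) ∨ F
  [1] (T ∧ ¬(T ∧ T)) ∧ ¬(T ∨ ¬F)
  [2] ¬(T ∧ T) ∧ ¬(T ∨ ¬F)
  [3] (¬T ∨ ¬T) ∧ ¬(T ∨ ¬F)
  [4] ¬T ∧ ¬(T ∨ ¬F)
  [5] F ∧ ¬(T ∨ ¬F)
  [6] F

Term B:
  start: ((F ∨ F) ∨ (T ∧ ¬F)) ∨ ¬((T ∧ F) ∨ (F ∧ F))
  [1] (F ∨ (T ∧ ¬F)) ∨ ¬((T ∧ F) ∨ (F ∧ F))
  [2] (T ∧ ¬F) ∨ ¬((T ∧ F) ∨ (F ∧ F))
  [3] ¬F ∨ ¬((T ∧ F) ∨ (F ∧ F))
  [4] T ∨ ¬((T ∧ F) ∨ (F ∧ F))
  [5] T

Answer: DIFFERENT — A ⇓ F, B ⇓ T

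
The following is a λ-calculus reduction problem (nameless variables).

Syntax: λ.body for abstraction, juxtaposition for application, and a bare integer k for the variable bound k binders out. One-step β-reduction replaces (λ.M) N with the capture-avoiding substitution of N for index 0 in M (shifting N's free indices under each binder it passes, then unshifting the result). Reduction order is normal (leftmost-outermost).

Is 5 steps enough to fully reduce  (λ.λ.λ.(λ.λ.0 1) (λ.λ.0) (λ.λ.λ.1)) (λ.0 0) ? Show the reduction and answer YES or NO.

Answer: YES — reaches normal form λ.λ.λ.λ.1 in 4 ≤ 5 steps

Working:
  start: (λ.λ.λ.(λ.λ.0 1) (λ.λ.0) (λ.λ.λ.1)) (λ.0 0)
  [1] λ.λ.(λ.λ.0 1) (λ.λ.0) (λ.λ.λ.1)
  [2] λ.λ.(λ.0 (λ.λ.0)) (λ.λ.λ.1)
  [3] λ.λ.(λ.λ.λ.1) (λ.λ.0)
  [4] λ.λ.λ.λ.1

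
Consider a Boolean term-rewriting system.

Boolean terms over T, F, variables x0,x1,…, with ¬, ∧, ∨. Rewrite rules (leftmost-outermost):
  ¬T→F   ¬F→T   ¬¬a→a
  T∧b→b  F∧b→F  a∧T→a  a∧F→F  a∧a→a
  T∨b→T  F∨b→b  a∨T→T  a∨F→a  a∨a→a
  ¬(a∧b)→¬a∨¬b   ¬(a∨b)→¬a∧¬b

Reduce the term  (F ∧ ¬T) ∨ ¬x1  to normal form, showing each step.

Answer: normal form = ¬x1  (in 2 steps)

Reduction:
  start: (F ∧ ¬T) ∨ ¬x1
  step 1: F ∨ ¬x1
  step 2: ¬x1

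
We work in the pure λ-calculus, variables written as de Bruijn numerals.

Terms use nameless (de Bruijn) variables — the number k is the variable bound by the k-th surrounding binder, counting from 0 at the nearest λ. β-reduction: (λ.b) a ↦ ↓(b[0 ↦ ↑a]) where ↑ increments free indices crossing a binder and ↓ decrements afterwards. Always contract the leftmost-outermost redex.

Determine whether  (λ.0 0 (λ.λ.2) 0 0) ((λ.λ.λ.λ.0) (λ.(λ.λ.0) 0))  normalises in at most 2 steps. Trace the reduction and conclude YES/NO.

Answer: NO — after 2 steps the term is (λ.λ.λ.0) ((λ.λ.λ.λ.0) (λ.(λ.λ.0) 0)) (λ.λ.(λ.λ.λ.λ.0) (λ.(λ.λ.0) 0)) ((λ.λ.λ.λ.0) (λ.(λ.λ.0) 0)) ((λ.λ.λ.λ.0) (λ.(λ.λ.0) 0)), not yet normal

Derivation:
  start: (λ.0 0 (λ.λ.2) 0 0) ((λ.λ.λ.λ.0) (λ.(λ.λ.0) 0))
  →1  (λ.λ.λ.λ.0) (λ.(λ.λ.0) 0) ((λ.λ.λ.λ.0) (λ.(λ.λ.0) 0)) (λ.λ.(λ.λ.λ.λ.0) (λ.(λ.λ.0) 0)) ((λ.λ.λ.λ.0) (λ.(λ.λ.0) 0)) ((λ.λ.λ.λ.0) (λ.(λ.λ.0) 0))
  →2  (λ.λ.λ.0) ((λ.λ.λ.λ.0) (λ.(λ.λ.0) 0)) (λ.λ.(λ.λ.λ.λ.0) (λ.(λ.λ.0) 0)) ((λ.λ.λ.λ.0) (λ.(λ.λ.0) 0)) ((λ.λ.λ.λ.0) (λ.(λ.λ.0) 0))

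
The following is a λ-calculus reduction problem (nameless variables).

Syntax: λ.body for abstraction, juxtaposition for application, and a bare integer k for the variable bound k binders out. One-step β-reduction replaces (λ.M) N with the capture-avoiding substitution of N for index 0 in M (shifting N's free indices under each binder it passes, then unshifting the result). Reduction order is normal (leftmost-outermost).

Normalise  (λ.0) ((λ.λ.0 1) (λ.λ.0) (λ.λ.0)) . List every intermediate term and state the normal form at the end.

  start: (λ.0) ((λ.λ.0 1) (λ.λ.0) (λ.λ.0))
  [1] (λ.λ.0 1) (λ.λ.0) (λ.λ.0)
  [2] (λ.0 (λ.λ.0)) (λ.λ.0)
  [3] (λ.λ.0) (λ.λ.0)
  [4] λ.0

Answer: normal form = λ.0  (in 4 steps)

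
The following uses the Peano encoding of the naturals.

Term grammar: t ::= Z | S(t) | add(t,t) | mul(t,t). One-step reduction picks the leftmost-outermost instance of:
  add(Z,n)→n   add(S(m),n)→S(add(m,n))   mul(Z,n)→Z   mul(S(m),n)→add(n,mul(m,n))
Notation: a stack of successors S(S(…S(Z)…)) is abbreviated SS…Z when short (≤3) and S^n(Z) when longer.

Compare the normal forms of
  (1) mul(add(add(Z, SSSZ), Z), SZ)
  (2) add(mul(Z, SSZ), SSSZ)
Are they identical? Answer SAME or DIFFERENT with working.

Term A:
  start: mul(add(add(Z, SSSZ), Z), SZ)
  [1] mul(add(SSSZ, Z), SZ)
  [2] mul(S(add(SSZ, Z)), SZ)
  [3] add(SZ, mul(add(SSZ, Z), SZ))
  [4] S(add(Z, mul(add(SSZ, Z), SZ)))
  [5] S(mul(add(SSZ, Z), SZ))
  [6] S(mul(S(add(SZ, Z)), SZ))
  [7] S(add(SZ, mul(add(SZ, Z), SZ)))
  [8] S(S(add(Z, mul(add(SZ, Z), SZ))))
  [9] S(S(mul(add(SZ, Z), SZ)))
  [10] S(S(mul(S(add(Z, Z)), SZ)))
  [11] S(S(add(SZ, mul(add(Z, Z), SZ))))
  [12] S(S(S(add(Z, mul(add(Z, Z), SZ)))))
  [13] S(S(S(mul(add(Z, Z), SZ))))
  [14] S(S(S(mul(Z, SZ))))
  [15] SSSZ

Term B:
  start: add(mul(Z, SSZ), SSSZ)
  [1] add(Z, SSSZ)
  [2] SSSZ

Answer: SAME — A ⇓ SSSZ, B ⇓ SSSZ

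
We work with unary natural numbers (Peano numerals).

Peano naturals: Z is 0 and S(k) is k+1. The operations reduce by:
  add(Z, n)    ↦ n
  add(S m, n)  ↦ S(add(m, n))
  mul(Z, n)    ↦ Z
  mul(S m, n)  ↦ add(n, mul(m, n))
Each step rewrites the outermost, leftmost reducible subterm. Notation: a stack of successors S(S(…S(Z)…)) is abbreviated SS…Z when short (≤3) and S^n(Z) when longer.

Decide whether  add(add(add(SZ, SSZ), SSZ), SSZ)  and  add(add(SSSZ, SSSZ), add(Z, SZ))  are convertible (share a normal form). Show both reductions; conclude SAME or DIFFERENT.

Answer: SAME — A ⇓ S^7(Z), B ⇓ S^7(Z)

Derivation:
Term A:
  start: add(add(add(SZ, SSZ), SSZ), SSZ)
  [1] add(add(S(add(Z, SSZ)), SSZ), SSZ)
  [2] add(S(add(add(Z, SSZ), SSZ)), SSZ)
  [3] S(add(add(add(Z, SSZ), SSZ), SSZ))
  [4] S(add(add(SSZ, SSZ), SSZ))
  [5] S(add(S(add(SZ, SSZ)), SSZ))
  [6] S(S(add(add(SZ, SSZ), SSZ)))
  [7] S(S(add(S(add(Z, SSZ)), SSZ)))
  [8] S(S(S(add(add(Z, SSZ), SSZ))))
  [9] S(S(S(add(SSZ, SSZ))))
  [10] S(S(S(S(add(SZ, SSZ)))))
  [11] S(S(S(S(S(add(Z, SSZ))))))
  [12] S^7(Z)

Term B:
  start: add(add(SSSZ, SSSZ), add(Z, SZ))
  [1] add(S(add(SSZ, SSSZ)), add(Z, SZ))
  [2] S(add(add(SSZ, SSSZ), add(Z, SZ)))
  [3] S(add(S(add(SZ, SSSZ)), add(Z, SZ)))
  [4] S(S(add(add(SZ, SSSZ), add(Z, SZ))))
  [5] S(S(add(S(add(Z, SSSZ)), add(Z, SZ))))
  [6] S(S(S(add(add(Z, SSSZ), add(Z, SZ)))))
  [7] S(S(S(add(SSSZ, add(Z, SZ)))))
  [8] S(S(S(S(add(SSZ, add(Z, SZ))))))
  [9] S(S(S(S(S(add(SZ, add(Z, SZ)))))))
  [10] S(S(S(S(S(S(add(Z, add(Z, SZ))))))))
  [11] S(S(S(S(S(S(add(Z, SZ)))))))
  [12] S^7(Z)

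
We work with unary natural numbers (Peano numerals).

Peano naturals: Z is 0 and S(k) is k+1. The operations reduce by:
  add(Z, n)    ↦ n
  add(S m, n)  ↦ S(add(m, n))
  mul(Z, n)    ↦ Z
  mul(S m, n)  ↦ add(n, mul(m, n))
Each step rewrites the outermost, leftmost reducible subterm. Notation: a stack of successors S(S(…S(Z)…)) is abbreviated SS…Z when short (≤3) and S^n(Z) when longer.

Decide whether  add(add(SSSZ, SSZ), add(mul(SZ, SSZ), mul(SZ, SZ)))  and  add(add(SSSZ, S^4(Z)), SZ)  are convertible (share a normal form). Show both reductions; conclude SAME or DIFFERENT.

Answer: SAME — A ⇓ S^8(Z), B ⇓ S^8(Z)

Working:
Term A:
  start: add(add(SSSZ, SSZ), add(mul(SZ, SSZ), mul(SZ, SZ)))
  →1  add(S(add(SSZ, SSZ)), add(mul(SZ, SSZ), mul(SZ, SZ)))
  →2  S(add(add(SSZ, SSZ), add(mul(SZ, SSZ), mul(SZ, SZ))))
  →3  S(add(S(add(SZ, SSZ)), add(mul(SZ, SSZ), mul(SZ, SZ))))
  →4  S(S(add(add(SZ, SSZ), add(mul(SZ, SSZ), mul(SZ, SZ)))))
  →5  S(S(add(S(add(Z, SSZ)), add(mul(SZ, SSZ), mul(SZ, SZ)))))
  →6  S(S(S(add(add(Z, SSZ), add(mul(SZ, SSZ), mul(SZ, SZ))))))
  →7  S(S(S(add(SSZ, add(mul(SZ, SSZ), mul(SZ, SZ))))))
  →8  S(S(S(S(add(SZ, add(mul(SZ, SSZ), mul(SZ, SZ)))))))
  →9  S(S(S(S(S(add(Z, add(mul(SZ, SSZ), mul(SZ, SZ))))))))
  →10  S(S(S(S(S(add(mul(SZ, SSZ), mul(SZ, SZ)))))))
  →11  S(S(S(S(S(add(add(SSZ, mul(Z, SSZ)), mul(SZ, SZ)))))))
  →12  S(S(S(S(S(add(S(add(SZ, mul(Z, SSZ))), mul(SZ, SZ)))))))
  →13  S(S(S(S(S(S(add(add(SZ, mul(Z, SSZ)), mul(SZ, SZ))))))))
  →14  S(S(S(S(S(S(add(S(add(Z, mul(Z, SSZ))), mul(SZ, SZ))))))))
  →15  S(S(S(S(S(S(S(add(add(Z, mul(Z, SSZ)), mul(SZ, SZ)))))))))
  →16  S(S(S(S(S(S(S(add(mul(Z, SSZ), mul(SZ, SZ)))))))))
  →17  S(S(S(S(S(S(S(add(Z, mul(SZ, SZ)))))))))
  →18  S(S(S(S(S(S(S(mul(SZ, SZ))))))))
  →19  S(S(S(S(S(S(S(add(SZ, mul(Z, SZ)))))))))
  →20  S(S(S(S(S(S(S(S(add(Z, mul(Z, SZ))))))))))
  →21  S(S(S(S(S(S(S(S(mul(Z, SZ)))))))))
  →22  S^8(Z)

Term B:
  start: add(add(SSSZ, S^4(Z)), SZ)
  →1  add(S(add(SSZ, S^4(Z))), SZ)
  →2  S(add(add(SSZ, S^4(Z)), SZ))
  →3  S(add(S(add(SZ, S^4(Z))), SZ))
  →4  S(S(add(add(SZ, S^4(Z)), SZ)))
  →5  S(S(add(S(add(Z, S^4(Z))), SZ)))
  →6  S(S(S(add(add(Z, S^4(Z)), SZ))))
  →7  S(S(S(add(S^4(Z), SZ))))
  →8  S(S(S(S(add(SSSZ, SZ)))))
  →9  S(S(S(S(S(add(SSZ, SZ))))))
  →10  S(S(S(S(S(S(add(SZ, SZ)))))))
  →11  S(S(S(S(S(S(S(add(Z, SZ))))))))
  →12  S^8(Z)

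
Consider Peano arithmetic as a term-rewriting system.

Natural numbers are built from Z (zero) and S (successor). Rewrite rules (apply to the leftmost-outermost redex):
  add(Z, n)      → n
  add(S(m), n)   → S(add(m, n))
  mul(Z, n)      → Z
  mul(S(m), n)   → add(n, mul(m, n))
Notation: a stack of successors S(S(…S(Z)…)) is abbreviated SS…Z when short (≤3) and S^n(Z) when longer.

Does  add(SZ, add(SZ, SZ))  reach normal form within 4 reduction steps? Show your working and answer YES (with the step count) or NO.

  start: add(SZ, add(SZ, SZ))
  step 1: S(add(Z, add(SZ, SZ)))
  step 2: S(add(SZ, SZ))
  step 3: S(S(add(Z, SZ)))
  step 4: SSSZ

Answer: YES — reaches normal form SSSZ in 4 ≤ 4 steps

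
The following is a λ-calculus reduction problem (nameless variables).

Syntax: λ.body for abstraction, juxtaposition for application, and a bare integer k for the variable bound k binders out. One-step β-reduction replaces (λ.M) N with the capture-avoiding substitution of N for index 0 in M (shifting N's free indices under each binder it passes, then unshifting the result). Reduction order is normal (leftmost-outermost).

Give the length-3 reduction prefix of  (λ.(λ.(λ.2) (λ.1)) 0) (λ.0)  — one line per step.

  start: (λ.(λ.(λ.2) (λ.1)) 0) (λ.0)
  [1] (λ.(λ.λ.0) (λ.1)) (λ.0)
  [2] (λ.λ.0) (λ.λ.0)
  [3] λ.0

Answer: after 3 steps: λ.0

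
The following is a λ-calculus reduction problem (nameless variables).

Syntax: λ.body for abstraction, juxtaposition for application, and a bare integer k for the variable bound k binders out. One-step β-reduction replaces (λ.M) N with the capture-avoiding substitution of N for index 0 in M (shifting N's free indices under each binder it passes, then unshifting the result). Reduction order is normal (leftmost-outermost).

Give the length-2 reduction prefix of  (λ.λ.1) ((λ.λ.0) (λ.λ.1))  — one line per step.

  start: (λ.λ.1) ((λ.λ.0) (λ.λ.1))
  →1  λ.(λ.λ.0) (λ.λ.1)
  →2  λ.λ.0

Answer: after 2 steps: λ.λ.0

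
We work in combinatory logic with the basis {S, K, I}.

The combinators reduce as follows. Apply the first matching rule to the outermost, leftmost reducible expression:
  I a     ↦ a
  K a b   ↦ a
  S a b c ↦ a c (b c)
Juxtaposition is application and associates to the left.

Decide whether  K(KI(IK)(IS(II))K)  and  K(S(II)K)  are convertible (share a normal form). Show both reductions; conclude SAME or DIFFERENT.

Term A:
  start: K(KI(IK)(IS(II))K)
  →1  K(I(IS(II))K)
  →2  K(IS(II)K)
  →3  K(S(II)K)
  →4  K(SIK)

Term B:
  start: K(S(II)K)
  →1  K(SIK)

Answer: SAME — A ⇓ K(SIK), B ⇓ K(SIK)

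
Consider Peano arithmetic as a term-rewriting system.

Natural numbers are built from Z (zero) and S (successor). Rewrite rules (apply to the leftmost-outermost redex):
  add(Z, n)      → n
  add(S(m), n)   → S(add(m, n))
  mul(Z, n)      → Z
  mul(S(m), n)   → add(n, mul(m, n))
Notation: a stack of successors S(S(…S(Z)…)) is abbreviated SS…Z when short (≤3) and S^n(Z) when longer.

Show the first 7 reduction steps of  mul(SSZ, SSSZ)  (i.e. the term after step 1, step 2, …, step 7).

  start: mul(SSZ, SSSZ)
  step 1: add(SSSZ, mul(SZ, SSSZ))
  step 2: S(add(SSZ, mul(SZ, SSSZ)))
  step 3: S(S(add(SZ, mul(SZ, SSSZ))))
  step 4: S(S(S(add(Z, mul(SZ, SSSZ)))))
  step 5: S(S(S(mul(SZ, SSSZ))))
  step 6: S(S(S(add(SSSZ, mul(Z, SSSZ)))))
  step 7: S(S(S(S(add(SSZ, mul(Z, SSSZ))))))

Answer: after 7 steps: S(S(S(S(add(SSZ, mul(Z, SSSZ))))))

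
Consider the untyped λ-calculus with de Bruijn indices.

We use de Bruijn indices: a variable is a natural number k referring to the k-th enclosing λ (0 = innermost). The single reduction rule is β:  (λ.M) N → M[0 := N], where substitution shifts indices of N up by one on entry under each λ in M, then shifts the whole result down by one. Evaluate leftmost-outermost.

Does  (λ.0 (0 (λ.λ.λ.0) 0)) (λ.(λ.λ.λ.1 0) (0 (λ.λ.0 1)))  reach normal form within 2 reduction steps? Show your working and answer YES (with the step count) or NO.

  start: (λ.0 (0 (λ.λ.λ.0) 0)) (λ.(λ.λ.λ.1 0) (0 (λ.λ.0 1)))
  →1  (λ.(λ.λ.λ.1 0) (0 (λ.λ.0 1))) ((λ.(λ.λ.λ.1 0) (0 (λ.λ.0 1))) (λ.λ.λ.0) (λ.(λ.λ.λ.1 0) (0 (λ.λ.0 1))))
  →2  (λ.λ.λ.1 0) ((λ.(λ.λ.λ.1 0) (0 (λ.λ.0 1))) (λ.λ.λ.0) (λ.(λ.λ.λ.1 0) (0 (λ.λ.0 1))) (λ.λ.0 1))

Answer: NO — after 2 steps the term is (λ.λ.λ.1 0) ((λ.(λ.λ.λ.1 0) (0 (λ.λ.0 1))) (λ.λ.λ.0) (λ.(λ.λ.λ.1 0) (0 (λ.λ.0 1))) (λ.λ.0 1)), not yet normal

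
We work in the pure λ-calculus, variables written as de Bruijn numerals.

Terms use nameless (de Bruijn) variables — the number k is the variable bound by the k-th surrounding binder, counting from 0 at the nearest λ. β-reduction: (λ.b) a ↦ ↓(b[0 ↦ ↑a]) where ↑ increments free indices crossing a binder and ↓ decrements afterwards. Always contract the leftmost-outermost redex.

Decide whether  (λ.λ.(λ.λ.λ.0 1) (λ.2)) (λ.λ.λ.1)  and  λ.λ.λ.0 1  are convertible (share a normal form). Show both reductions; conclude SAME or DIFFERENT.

Answer: SAME — A ⇓ λ.λ.λ.0 1, B ⇓ λ.λ.λ.0 1

Working:
Term A:
  start: (λ.λ.(λ.λ.λ.0 1) (λ.2)) (λ.λ.λ.1)
  step 1: λ.(λ.λ.λ.0 1) (λ.λ.λ.λ.1)
  step 2: λ.λ.λ.0 1

Term B:
  start: λ.λ.λ.0 1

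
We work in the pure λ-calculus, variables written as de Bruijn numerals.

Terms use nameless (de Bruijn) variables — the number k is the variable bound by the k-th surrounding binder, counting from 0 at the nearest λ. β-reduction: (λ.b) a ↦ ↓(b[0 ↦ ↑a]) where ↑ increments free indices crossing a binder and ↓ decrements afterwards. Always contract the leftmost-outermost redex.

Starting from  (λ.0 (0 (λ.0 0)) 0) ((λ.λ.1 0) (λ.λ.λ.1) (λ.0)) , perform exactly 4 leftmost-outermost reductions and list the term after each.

Answer: after 4 steps: (λ.λ.1) ((λ.λ.1 0) (λ.λ.λ.1) (λ.0) (λ.0 0)) ((λ.λ.1 0) (λ.λ.λ.1) (λ.0))

Reduction:
  start: (λ.0 (0 (λ.0 0)) 0) ((λ.λ.1 0) (λ.λ.λ.1) (λ.0))
  [1] (λ.λ.1 0) (λ.λ.λ.1) (λ.0) ((λ.λ.1 0) (λ.λ.λ.1) (λ.0) (λ.0 0)) ((λ.λ.1 0) (λ.λ.λ.1) (λ.0))
  [2] (λ.(λ.λ.λ.1) 0) (λ.0) ((λ.λ.1 0) (λ.λ.λ.1) (λ.0) (λ.0 0)) ((λ.λ.1 0) (λ.λ.λ.1) (λ.0))
  [3] (λ.λ.λ.1) (λ.0) ((λ.λ.1 0) (λ.λ.λ.1) (λ.0) (λ.0 0)) ((λ.λ.1 0) (λ.λ.λ.1) (λ.0))
  [4] (λ.λ.1) ((λ.λ.1 0) (λ.λ.λ.1) (λ.0) (λ.0 0)) ((λ.λ.1 0) (λ.λ.λ.1) (λ.0))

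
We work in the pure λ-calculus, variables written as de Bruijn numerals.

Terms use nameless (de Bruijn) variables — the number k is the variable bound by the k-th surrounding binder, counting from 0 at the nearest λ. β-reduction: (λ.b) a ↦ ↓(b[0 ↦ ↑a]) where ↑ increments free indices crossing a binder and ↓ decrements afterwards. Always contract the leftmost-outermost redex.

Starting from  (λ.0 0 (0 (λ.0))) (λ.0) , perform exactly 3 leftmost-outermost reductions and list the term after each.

Answer: after 3 steps: (λ.0) (λ.0)

Working:
  start: (λ.0 0 (0 (λ.0))) (λ.0)
  [1] (λ.0) (λ.0) ((λ.0) (λ.0))
  [2] (λ.0) ((λ.0) (λ.0))
  [3] (λ.0) (λ.0)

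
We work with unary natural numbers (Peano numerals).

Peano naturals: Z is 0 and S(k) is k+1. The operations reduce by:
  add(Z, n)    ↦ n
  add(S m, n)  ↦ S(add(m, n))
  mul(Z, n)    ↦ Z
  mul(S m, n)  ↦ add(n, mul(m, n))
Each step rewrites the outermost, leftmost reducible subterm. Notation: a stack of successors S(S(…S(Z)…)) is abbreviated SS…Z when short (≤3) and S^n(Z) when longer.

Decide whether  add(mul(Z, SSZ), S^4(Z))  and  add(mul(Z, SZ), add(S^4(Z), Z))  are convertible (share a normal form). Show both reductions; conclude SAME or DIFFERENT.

Term A:
  start: add(mul(Z, SSZ), S^4(Z))
  [1] add(Z, S^4(Z))
  [2] S^4(Z)

Term B:
  start: add(mul(Z, SZ), add(S^4(Z), Z))
  [1] add(Z, add(S^4(Z), Z))
  [2] add(S^4(Z), Z)
  [3] S(add(SSSZ, Z))
  [4] S(S(add(SSZ, Z)))
  [5] S(S(S(add(SZ, Z))))
  [6] S(S(S(S(add(Z, Z)))))
  [7] S^4(Z)

Answer: SAME — A ⇓ S^4(Z), B ⇓ S^4(Z)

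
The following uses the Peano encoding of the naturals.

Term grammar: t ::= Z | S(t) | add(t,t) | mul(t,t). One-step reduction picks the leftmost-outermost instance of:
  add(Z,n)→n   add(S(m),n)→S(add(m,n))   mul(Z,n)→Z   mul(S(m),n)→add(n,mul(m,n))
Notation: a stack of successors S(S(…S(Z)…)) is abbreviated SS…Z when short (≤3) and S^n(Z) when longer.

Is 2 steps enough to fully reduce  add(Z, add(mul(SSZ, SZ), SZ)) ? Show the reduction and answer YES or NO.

  start: add(Z, add(mul(SSZ, SZ), SZ))
  step 1: add(mul(SSZ, SZ), SZ)
  step 2: add(add(SZ, mul(SZ, SZ)), SZ)

Answer: NO — after 2 steps the term is add(add(SZ, mul(SZ, SZ)), SZ), not yet normal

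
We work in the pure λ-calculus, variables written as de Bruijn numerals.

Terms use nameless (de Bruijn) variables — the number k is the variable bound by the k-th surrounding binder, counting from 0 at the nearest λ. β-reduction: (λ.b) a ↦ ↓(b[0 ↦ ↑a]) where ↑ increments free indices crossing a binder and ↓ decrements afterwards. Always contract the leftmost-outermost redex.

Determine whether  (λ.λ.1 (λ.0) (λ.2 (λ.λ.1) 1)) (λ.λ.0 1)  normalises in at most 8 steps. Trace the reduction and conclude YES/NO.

Answer: YES — reaches normal form λ.0 (λ.λ.1) in 6 ≤ 8 steps

Working:
  start: (λ.λ.1 (λ.0) (λ.2 (λ.λ.1) 1)) (λ.λ.0 1)
  [1] λ.(λ.λ.0 1) (λ.0) (λ.(λ.λ.0 1) (λ.λ.1) 1)
  [2] λ.(λ.0 (λ.0)) (λ.(λ.λ.0 1) (λ.λ.1) 1)
  [3] λ.(λ.(λ.λ.0 1) (λ.λ.1) 1) (λ.0)
  [4] λ.(λ.λ.0 1) (λ.λ.1) 0
  [5] λ.(λ.0 (λ.λ.1)) 0
  [6] λ.0 (λ.λ.1)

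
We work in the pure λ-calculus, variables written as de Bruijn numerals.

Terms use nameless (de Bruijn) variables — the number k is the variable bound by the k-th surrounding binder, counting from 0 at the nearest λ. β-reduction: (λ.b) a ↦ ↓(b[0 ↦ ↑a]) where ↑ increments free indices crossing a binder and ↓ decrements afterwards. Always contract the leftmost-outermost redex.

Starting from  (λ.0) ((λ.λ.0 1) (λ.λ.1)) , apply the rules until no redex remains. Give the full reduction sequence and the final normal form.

  start: (λ.0) ((λ.λ.0 1) (λ.λ.1))
  [1] (λ.λ.0 1) (λ.λ.1)
  [2] λ.0 (λ.λ.1)

Answer: normal form = λ.0 (λ.λ.1)  (in 2 steps)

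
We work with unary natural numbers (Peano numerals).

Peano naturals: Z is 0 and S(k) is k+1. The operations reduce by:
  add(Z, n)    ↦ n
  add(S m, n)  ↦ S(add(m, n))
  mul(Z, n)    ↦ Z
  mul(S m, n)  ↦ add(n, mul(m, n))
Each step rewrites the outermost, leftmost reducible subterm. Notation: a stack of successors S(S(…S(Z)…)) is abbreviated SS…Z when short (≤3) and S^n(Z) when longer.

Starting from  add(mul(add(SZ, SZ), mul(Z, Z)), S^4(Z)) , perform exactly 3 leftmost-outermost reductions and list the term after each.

Answer: after 3 steps: add(add(Z, mul(add(Z, SZ), mul(Z, Z))), S^4(Z))

Derivation:
  start: add(mul(add(SZ, SZ), mul(Z, Z)), S^4(Z))
  step 1: add(mul(S(add(Z, SZ)), mul(Z, Z)), S^4(Z))
  step 2: add(add(mul(Z, Z), mul(add(Z, SZ), mul(Z, Z))), S^4(Z))
  step 3: add(add(Z, mul(add(Z, SZ), mul(Z, Z))), S^4(Z))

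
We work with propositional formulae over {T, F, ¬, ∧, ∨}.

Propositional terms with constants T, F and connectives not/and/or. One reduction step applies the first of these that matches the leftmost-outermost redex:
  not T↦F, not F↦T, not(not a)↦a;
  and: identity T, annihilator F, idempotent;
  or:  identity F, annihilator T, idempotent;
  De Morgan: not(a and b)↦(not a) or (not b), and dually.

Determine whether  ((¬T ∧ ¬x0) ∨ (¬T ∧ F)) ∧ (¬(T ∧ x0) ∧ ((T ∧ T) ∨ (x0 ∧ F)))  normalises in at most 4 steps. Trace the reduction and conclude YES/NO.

Answer: NO — after 4 steps the term is F ∧ (¬(T ∧ x0) ∧ ((T ∧ T) ∨ (x0 ∧ F))), not yet normal

Derivation:
  start: ((¬T ∧ ¬x0) ∨ (¬T ∧ F)) ∧ (¬(T ∧ x0) ∧ ((T ∧ T) ∨ (x0 ∧ F)))
  [1] ((F ∧ ¬x0) ∨ (¬T ∧ F)) ∧ (¬(T ∧ x0) ∧ ((T ∧ T) ∨ (x0 ∧ F)))
  [2] (F ∨ (¬T ∧ F)) ∧ (¬(T ∧ x0) ∧ ((T ∧ T) ∨ (x0 ∧ F)))
  [3] (¬T ∧ F) ∧ (¬(T ∧ x0) ∧ ((T ∧ T) ∨ (x0 ∧ F)))
  [4] F ∧ (¬(T ∧ x0) ∧ ((T ∧ T) ∨ (x0 ∧ F)))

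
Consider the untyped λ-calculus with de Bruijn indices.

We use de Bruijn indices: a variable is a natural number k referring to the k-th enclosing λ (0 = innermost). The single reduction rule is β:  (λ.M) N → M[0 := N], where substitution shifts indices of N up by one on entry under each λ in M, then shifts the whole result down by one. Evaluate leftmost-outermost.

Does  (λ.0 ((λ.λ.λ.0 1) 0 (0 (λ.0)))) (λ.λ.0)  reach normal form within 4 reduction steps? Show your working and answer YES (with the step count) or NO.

Answer: YES — reaches normal form λ.0 in 2 ≤ 4 steps

Reduction:
  start: (λ.0 ((λ.λ.λ.0 1) 0 (0 (λ.0)))) (λ.λ.0)
  →1  (λ.λ.0) ((λ.λ.λ.0 1) (λ.λ.0) ((λ.λ.0) (λ.0)))
  →2  λ.0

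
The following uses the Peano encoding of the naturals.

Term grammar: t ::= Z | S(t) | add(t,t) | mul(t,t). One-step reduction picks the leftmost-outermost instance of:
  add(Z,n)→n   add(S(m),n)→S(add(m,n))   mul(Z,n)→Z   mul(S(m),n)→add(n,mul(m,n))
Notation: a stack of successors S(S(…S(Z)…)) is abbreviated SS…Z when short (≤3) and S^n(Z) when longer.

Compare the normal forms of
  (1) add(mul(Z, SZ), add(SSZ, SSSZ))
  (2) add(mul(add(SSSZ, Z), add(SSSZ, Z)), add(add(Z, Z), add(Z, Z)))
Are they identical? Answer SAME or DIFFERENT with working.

Answer: DIFFERENT — A ⇓ S^5(Z), B ⇓ S^9(Z)

Derivation:
Term A:
  start: add(mul(Z, SZ), add(SSZ, SSSZ))
  [1] add(Z, add(SSZ, SSSZ))
  [2] add(SSZ, SSSZ)
  [3] S(add(SZ, SSSZ))
  [4] S(S(add(Z, SSSZ)))
  [5] S^5(Z)

Term B:
  start: add(mul(add(SSSZ, Z), add(SSSZ, Z)), add(add(Z, Z), add(Z, Z)))
  [1] add(mul(S(add(SSZ, Z)), add(SSSZ, Z)), add(add(Z, Z), add(Z, Z)))
  [2] add(add(add(SSSZ, Z), mul(add(SSZ, Z), add(SSSZ, Z))), add(add(Z, Z), add(Z, Z)))
  [3] add(add(S(add(SSZ, Z)), mul(add(SSZ, Z), add(SSSZ, Z))), add(add(Z, Z), add(Z, Z)))
  [4] add(S(add(add(SSZ, Z), mul(add(SSZ, Z), add(SSSZ, Z)))), add(add(Z, Z), add(Z, Z)))
  [5] S(add(add(add(SSZ, Z), mul(add(SSZ, Z), add(SSSZ, Z))), add(add(Z, Z), add(Z, Z))))
  [6] S(add(add(S(add(SZ, Z)), mul(add(SSZ, Z), add(SSSZ, Z))), add(add(Z, Z), add(Z, Z))))
  [7] S(add(S(add(add(SZ, Z), mul(add(SSZ, Z), add(SSSZ, Z)))), add(add(Z, Z), add(Z, Z))))
  [8] S(S(add(add(add(SZ, Z), mul(add(SSZ, Z), add(SSSZ, Z))), add(add(Z, Z), add(Z, Z)))))
  [9] S(S(add(add(S(add(Z, Z)), mul(add(SSZ, Z), add(SSSZ, Z))), add(add(Z, Z), add(Z, Z)))))
  [10] S(S(add(S(add(add(Z, Z), mul(add(SSZ, Z), add(SSSZ, Z)))), add(add(Z, Z), add(Z, Z)))))
  [11] S(S(S(add(add(add(Z, Z), mul(add(SSZ, Z), add(SSSZ, Z))), add(add(Z, Z), add(Z, Z))))))
  [12] S(S(S(add(add(Z, mul(add(SSZ, Z), add(SSSZ, Z))), add(add(Z, Z), add(Z, Z))))))
  [13] S(S(S(add(mul(add(SSZ, Z), add(SSSZ, Z)), add(add(Z, Z), add(Z, Z))))))
  [14] S(S(S(add(mul(S(add(SZ, Z)), add(SSSZ, Z)), add(add(Z, Z), add(Z, Z))))))
  [15] S(S(S(add(add(add(SSSZ, Z), mul(add(SZ, Z), add(SSSZ, Z))), add(add(Z, Z), add(Z, Z))))))
  [16] S(S(S(add(add(S(add(SSZ, Z)), mul(add(SZ, Z), add(SSSZ, Z))), add(add(Z, Z), add(Z, Z))))))
  [17] S(S(S(add(S(add(add(SSZ, Z), mul(add(SZ, Z), add(SSSZ, Z)))), add(add(Z, Z), add(Z, Z))))))
  [18] S(S(S(S(add(add(add(SSZ, Z), mul(add(SZ, Z), add(SSSZ, Z))), add(add(Z, Z), add(Z, Z)))))))
  [19] S(S(S(S(add(add(S(add(SZ, Z)), mul(add(SZ, Z), add(SSSZ, Z))), add(add(Z, Z), add(Z, Z)))))))
  [20] S(S(S(S(add(S(add(add(SZ, Z), mul(add(SZ, Z), add(SSSZ, Z)))), add(add(Z, Z), add(Z, Z)))))))
  [21] S(S(S(S(S(add(add(add(SZ, Z), mul(add(SZ, Z), add(SSSZ, Z))), add(add(Z, Z), add(Z, Z))))))))
  [22] S(S(S(S(S(add(add(S(add(Z, Z)), mul(add(SZ, Z), add(SSSZ, Z))), add(add(Z, Z), add(Z, Z))))))))
  [23] S(S(S(S(S(add(S(add(add(Z, Z), mul(add(SZ, Z), add(SSSZ, Z)))), add(add(Z, Z), add(Z, Z))))))))
  [24] S(S(S(S(S(S(add(add(add(Z, Z), mul(add(SZ, Z), add(SSSZ, Z))), add(add(Z, Z), add(Z, Z)))))))))
  [25] S(S(S(S(S(S(add(add(Z, mul(add(SZ, Z), add(SSSZ, Z))), add(add(Z, Z), add(Z, Z)))))))))
  [26] S(S(S(S(S(S(add(mul(add(SZ, Z), add(SSSZ, Z)), add(add(Z, Z), add(Z, Z)))))))))
  [27] S(S(S(S(S(S(add(mul(S(add(Z, Z)), add(SSSZ, Z)), add(add(Z, Z), add(Z, Z)))))))))
  [28] S(S(S(S(S(S(add(add(add(SSSZ, Z), mul(add(Z, Z), add(SSSZ, Z))), add(add(Z, Z), add(Z, Z)))))))))
  [29] S(S(S(S(S(S(add(add(S(add(SSZ, Z)), mul(add(Z, Z), add(SSSZ, Z))), add(add(Z, Z), add(Z, Z)))))))))
  [30] S(S(S(S(S(S(add(S(add(add(SSZ, Z), mul(add(Z, Z), add(SSSZ, Z)))), add(add(Z, Z), add(Z, Z)))))))))
  [31] S(S(S(S(S(S(S(add(add(add(SSZ, Z), mul(add(Z, Z), add(SSSZ, Z))), add(add(Z, Z), add(Z, Z))))))))))
  [32] S(S(S(S(S(S(S(add(add(S(add(SZ, Z)), mul(add(Z, Z), add(SSSZ, Z))), add(add(Z, Z), add(Z, Z))))))))))
  [33] S(S(S(S(S(S(S(add(S(add(add(SZ, Z), mul(add(Z, Z), add(SSSZ, Z)))), add(add(Z, Z), add(Z, Z))))))))))
  [34] S(S(S(S(S(S(S(S(add(add(add(SZ, Z), mul(add(Z, Z), add(SSSZ, Z))), add(add(Z, Z), add(Z, Z)))))))))))
  [35] S(S(S(S(S(S(S(S(add(add(S(add(Z, Z)), mul(add(Z, Z), add(SSSZ, Z))), add(add(Z, Z), add(Z, Z)))))))))))
  [36] S(S(S(S(S(S(S(S(add(S(add(add(Z, Z), mul(add(Z, Z), add(SSSZ, Z)))), add(add(Z, Z), add(Z, Z)))))))))))
  [37] S(S(S(S(S(S(S(S(S(add(add(add(Z, Z), mul(add(Z, Z), add(SSSZ, Z))), add(add(Z, Z), add(Z, Z))))))))))))
  [38] S(S(S(S(S(S(S(S(S(add(add(Z, mul(add(Z, Z), add(SSSZ, Z))), add(add(Z, Z), add(Z, Z))))))))))))
  [39] S(S(S(S(S(S(S(S(S(add(mul(add(Z, Z), add(SSSZ, Z)), add(add(Z, Z), add(Z, Z))))))))))))
  [40] S(S(S(S(S(S(S(S(S(add(mul(Z, add(SSSZ, Z)), add(add(Z, Z), add(Z, Z))))))))))))
  [41] S(S(S(S(S(S(S(S(S(add(Z, add(add(Z, Z), add(Z, Z))))))))))))
  [42] S(S(S(S(S(S(S(S(S(add(add(Z, Z), add(Z, Z)))))))))))
  [43] S(S(S(S(S(S(S(S(S(add(Z, add(Z, Z)))))))))))
  [44] S(S(S(S(S(S(S(S(S(add(Z, Z))))))))))
  [45] S^9(Z)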